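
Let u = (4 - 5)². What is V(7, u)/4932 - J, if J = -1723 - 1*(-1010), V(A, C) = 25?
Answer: 3516541/4932 ≈ 713.00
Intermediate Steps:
u = 1 (u = (-1)² = 1)
J = -713 (J = -1723 + 1010 = -713)
V(7, u)/4932 - J = 25/4932 - 1*(-713) = 25*(1/4932) + 713 = 25/4932 + 713 = 3516541/4932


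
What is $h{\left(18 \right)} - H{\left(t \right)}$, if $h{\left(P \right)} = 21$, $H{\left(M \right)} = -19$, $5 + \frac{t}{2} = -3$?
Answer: $40$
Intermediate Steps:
$t = -16$ ($t = -10 + 2 \left(-3\right) = -10 - 6 = -16$)
$h{\left(18 \right)} - H{\left(t \right)} = 21 - -19 = 21 + 19 = 40$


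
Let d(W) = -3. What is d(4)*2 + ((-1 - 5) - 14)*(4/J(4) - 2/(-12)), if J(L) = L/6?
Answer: -388/3 ≈ -129.33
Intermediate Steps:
J(L) = L/6 (J(L) = L*(⅙) = L/6)
d(4)*2 + ((-1 - 5) - 14)*(4/J(4) - 2/(-12)) = -3*2 + ((-1 - 5) - 14)*(4/(((⅙)*4)) - 2/(-12)) = -6 + (-6 - 14)*(4/(⅔) - 2*(-1/12)) = -6 - 20*(4*(3/2) + ⅙) = -6 - 20*(6 + ⅙) = -6 - 20*37/6 = -6 - 370/3 = -388/3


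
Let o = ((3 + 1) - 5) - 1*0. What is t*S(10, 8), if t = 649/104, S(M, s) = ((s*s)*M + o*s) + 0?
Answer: 51271/13 ≈ 3943.9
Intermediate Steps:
o = -1 (o = (4 - 5) + 0 = -1 + 0 = -1)
S(M, s) = -s + M*s² (S(M, s) = ((s*s)*M - s) + 0 = (s²*M - s) + 0 = (M*s² - s) + 0 = (-s + M*s²) + 0 = -s + M*s²)
t = 649/104 (t = 649*(1/104) = 649/104 ≈ 6.2404)
t*S(10, 8) = 649*(8*(-1 + 10*8))/104 = 649*(8*(-1 + 80))/104 = 649*(8*79)/104 = (649/104)*632 = 51271/13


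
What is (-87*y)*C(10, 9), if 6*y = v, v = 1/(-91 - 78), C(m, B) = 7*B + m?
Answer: 2117/338 ≈ 6.2633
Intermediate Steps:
C(m, B) = m + 7*B
v = -1/169 (v = 1/(-169) = -1/169 ≈ -0.0059172)
y = -1/1014 (y = (⅙)*(-1/169) = -1/1014 ≈ -0.00098619)
(-87*y)*C(10, 9) = (-87*(-1/1014))*(10 + 7*9) = 29*(10 + 63)/338 = (29/338)*73 = 2117/338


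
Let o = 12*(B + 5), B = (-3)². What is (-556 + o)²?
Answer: 150544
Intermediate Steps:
B = 9
o = 168 (o = 12*(9 + 5) = 12*14 = 168)
(-556 + o)² = (-556 + 168)² = (-388)² = 150544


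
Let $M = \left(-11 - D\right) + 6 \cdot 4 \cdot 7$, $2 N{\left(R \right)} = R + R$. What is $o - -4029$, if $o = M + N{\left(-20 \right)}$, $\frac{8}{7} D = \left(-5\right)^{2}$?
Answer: $\frac{33153}{8} \approx 4144.1$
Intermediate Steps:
$N{\left(R \right)} = R$ ($N{\left(R \right)} = \frac{R + R}{2} = \frac{2 R}{2} = R$)
$D = \frac{175}{8}$ ($D = \frac{7 \left(-5\right)^{2}}{8} = \frac{7}{8} \cdot 25 = \frac{175}{8} \approx 21.875$)
$M = \frac{1081}{8}$ ($M = \left(-11 - \frac{175}{8}\right) + 6 \cdot 4 \cdot 7 = \left(-11 - \frac{175}{8}\right) + 24 \cdot 7 = - \frac{263}{8} + 168 = \frac{1081}{8} \approx 135.13$)
$o = \frac{921}{8}$ ($o = \frac{1081}{8} - 20 = \frac{921}{8} \approx 115.13$)
$o - -4029 = \frac{921}{8} - -4029 = \frac{921}{8} + 4029 = \frac{33153}{8}$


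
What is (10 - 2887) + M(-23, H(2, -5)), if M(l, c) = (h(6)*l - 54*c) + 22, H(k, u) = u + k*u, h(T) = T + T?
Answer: -2321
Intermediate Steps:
h(T) = 2*T
M(l, c) = 22 - 54*c + 12*l (M(l, c) = ((2*6)*l - 54*c) + 22 = (12*l - 54*c) + 22 = (-54*c + 12*l) + 22 = 22 - 54*c + 12*l)
(10 - 2887) + M(-23, H(2, -5)) = (10 - 2887) + (22 - (-270)*(1 + 2) + 12*(-23)) = -2877 + (22 - (-270)*3 - 276) = -2877 + (22 - 54*(-15) - 276) = -2877 + (22 + 810 - 276) = -2877 + 556 = -2321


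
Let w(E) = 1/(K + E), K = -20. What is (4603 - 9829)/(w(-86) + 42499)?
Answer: -184652/1501631 ≈ -0.12297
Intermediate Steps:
w(E) = 1/(-20 + E)
(4603 - 9829)/(w(-86) + 42499) = (4603 - 9829)/(1/(-20 - 86) + 42499) = -5226/(1/(-106) + 42499) = -5226/(-1/106 + 42499) = -5226/4504893/106 = -5226*106/4504893 = -184652/1501631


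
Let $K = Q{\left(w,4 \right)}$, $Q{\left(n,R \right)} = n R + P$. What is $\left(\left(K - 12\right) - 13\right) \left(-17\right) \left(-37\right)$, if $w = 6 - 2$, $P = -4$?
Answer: $-8177$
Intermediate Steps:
$w = 4$
$Q{\left(n,R \right)} = -4 + R n$ ($Q{\left(n,R \right)} = n R - 4 = R n - 4 = -4 + R n$)
$K = 12$ ($K = -4 + 4 \cdot 4 = -4 + 16 = 12$)
$\left(\left(K - 12\right) - 13\right) \left(-17\right) \left(-37\right) = \left(\left(12 - 12\right) - 13\right) \left(-17\right) \left(-37\right) = \left(0 - 13\right) \left(-17\right) \left(-37\right) = \left(-13\right) \left(-17\right) \left(-37\right) = 221 \left(-37\right) = -8177$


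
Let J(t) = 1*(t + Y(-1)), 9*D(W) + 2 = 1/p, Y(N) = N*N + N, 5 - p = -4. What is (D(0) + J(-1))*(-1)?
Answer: 98/81 ≈ 1.2099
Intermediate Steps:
p = 9 (p = 5 - 1*(-4) = 5 + 4 = 9)
Y(N) = N + N² (Y(N) = N² + N = N + N²)
D(W) = -17/81 (D(W) = -2/9 + (⅑)/9 = -2/9 + (⅑)*(⅑) = -2/9 + 1/81 = -17/81)
J(t) = t (J(t) = 1*(t - (1 - 1)) = 1*(t - 1*0) = 1*(t + 0) = 1*t = t)
(D(0) + J(-1))*(-1) = (-17/81 - 1)*(-1) = -98/81*(-1) = 98/81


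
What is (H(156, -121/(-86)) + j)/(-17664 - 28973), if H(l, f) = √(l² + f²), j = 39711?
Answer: -39711/46637 - √180003697/4010782 ≈ -0.85484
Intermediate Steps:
H(l, f) = √(f² + l²)
(H(156, -121/(-86)) + j)/(-17664 - 28973) = (√((-121/(-86))² + 156²) + 39711)/(-17664 - 28973) = (√((-121*(-1/86))² + 24336) + 39711)/(-46637) = (√((121/86)² + 24336) + 39711)*(-1/46637) = (√(14641/7396 + 24336) + 39711)*(-1/46637) = (√(180003697/7396) + 39711)*(-1/46637) = (√180003697/86 + 39711)*(-1/46637) = (39711 + √180003697/86)*(-1/46637) = -39711/46637 - √180003697/4010782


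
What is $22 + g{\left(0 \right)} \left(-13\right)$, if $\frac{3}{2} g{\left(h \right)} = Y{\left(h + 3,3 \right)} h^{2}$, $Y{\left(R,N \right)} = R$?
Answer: $22$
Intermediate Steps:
$g{\left(h \right)} = \frac{2 h^{2} \left(3 + h\right)}{3}$ ($g{\left(h \right)} = \frac{2 \left(h + 3\right) h^{2}}{3} = \frac{2 \left(3 + h\right) h^{2}}{3} = \frac{2 h^{2} \left(3 + h\right)}{3}$)
$22 + g{\left(0 \right)} \left(-13\right) = 22 + \frac{2 \cdot 0^{2} \left(3 + 0\right)}{3} \left(-13\right) = 22 + \frac{2}{3} \cdot 0 \cdot 3 \left(-13\right) = 22 + 0 \left(-13\right) = 22 + 0 = 22$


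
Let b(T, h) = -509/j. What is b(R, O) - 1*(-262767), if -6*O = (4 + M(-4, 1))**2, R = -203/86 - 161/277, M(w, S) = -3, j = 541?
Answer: 142156438/541 ≈ 2.6277e+5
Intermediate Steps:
R = -70077/23822 (R = -203*1/86 - 161*1/277 = -203/86 - 161/277 = -70077/23822 ≈ -2.9417)
O = -1/6 (O = -(4 - 3)**2/6 = -1/6*1**2 = -1/6*1 = -1/6 ≈ -0.16667)
b(T, h) = -509/541
b(R, O) - 1*(-262767) = -509/541 - 1*(-262767) = -509/541 + 262767 = 142156438/541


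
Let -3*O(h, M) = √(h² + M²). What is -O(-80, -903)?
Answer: √821809/3 ≈ 302.18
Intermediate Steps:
O(h, M) = -√(M² + h²)/3 (O(h, M) = -√(h² + M²)/3 = -√(M² + h²)/3)
-O(-80, -903) = -(-1)*√((-903)² + (-80)²)/3 = -(-1)*√(815409 + 6400)/3 = -(-1)*√821809/3 = √821809/3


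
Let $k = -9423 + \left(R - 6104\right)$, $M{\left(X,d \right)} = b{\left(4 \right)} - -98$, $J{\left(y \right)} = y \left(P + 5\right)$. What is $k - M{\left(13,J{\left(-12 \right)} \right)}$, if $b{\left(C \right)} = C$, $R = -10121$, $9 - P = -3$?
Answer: $-25750$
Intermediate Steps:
$P = 12$ ($P = 9 - -3 = 9 + 3 = 12$)
$J{\left(y \right)} = 17 y$ ($J{\left(y \right)} = y \left(12 + 5\right) = y 17 = 17 y$)
$M{\left(X,d \right)} = 102$ ($M{\left(X,d \right)} = 4 - -98 = 4 + 98 = 102$)
$k = -25648$ ($k = -9423 - 16225 = -25648$)
$k - M{\left(13,J{\left(-12 \right)} \right)} = -25648 - 102 = -25750$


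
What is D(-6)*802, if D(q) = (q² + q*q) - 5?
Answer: 53734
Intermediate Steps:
D(q) = -5 + 2*q² (D(q) = (q² + q²) - 5 = 2*q² - 5 = -5 + 2*q²)
D(-6)*802 = (-5 + 2*(-6)²)*802 = (-5 + 2*36)*802 = (-5 + 72)*802 = 67*802 = 53734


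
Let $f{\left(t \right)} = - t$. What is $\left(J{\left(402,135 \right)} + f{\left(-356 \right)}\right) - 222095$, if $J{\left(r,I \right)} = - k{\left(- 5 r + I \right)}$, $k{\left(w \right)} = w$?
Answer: $-219864$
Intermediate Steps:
$J{\left(r,I \right)} = - I + 5 r$ ($J{\left(r,I \right)} = - (- 5 r + I) = - (I - 5 r) = - I + 5 r$)
$\left(J{\left(402,135 \right)} + f{\left(-356 \right)}\right) - 222095 = \left(\left(\left(-1\right) 135 + 5 \cdot 402\right) - -356\right) - 222095 = \left(\left(-135 + 2010\right) + 356\right) - 222095 = \left(1875 + 356\right) - 222095 = 2231 - 222095 = -219864$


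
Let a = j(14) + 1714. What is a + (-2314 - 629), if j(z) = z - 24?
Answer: -1239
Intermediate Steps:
j(z) = -24 + z
a = 1704 (a = (-24 + 14) + 1714 = -10 + 1714 = 1704)
a + (-2314 - 629) = 1704 + (-2314 - 629) = 1704 - 2943 = -1239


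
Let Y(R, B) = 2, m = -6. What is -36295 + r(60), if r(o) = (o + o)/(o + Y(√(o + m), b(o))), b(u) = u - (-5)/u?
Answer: -1125085/31 ≈ -36293.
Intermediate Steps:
b(u) = u + 5/u
r(o) = 2*o/(2 + o) (r(o) = (o + o)/(o + 2) = (2*o)/(2 + o) = 2*o/(2 + o))
-36295 + r(60) = -36295 + 2*60/(2 + 60) = -36295 + 2*60/62 = -36295 + 2*60*(1/62) = -36295 + 60/31 = -1125085/31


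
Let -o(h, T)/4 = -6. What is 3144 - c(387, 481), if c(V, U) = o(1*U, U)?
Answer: 3120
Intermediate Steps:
o(h, T) = 24 (o(h, T) = -4*(-6) = 24)
c(V, U) = 24
3144 - c(387, 481) = 3144 - 1*24 = 3144 - 24 = 3120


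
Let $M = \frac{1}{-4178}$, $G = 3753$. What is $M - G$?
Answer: $- \frac{15680035}{4178} \approx -3753.0$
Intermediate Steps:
$M = - \frac{1}{4178} \approx -0.00023935$
$M - G = - \frac{1}{4178} - 3753 = - \frac{15680035}{4178}$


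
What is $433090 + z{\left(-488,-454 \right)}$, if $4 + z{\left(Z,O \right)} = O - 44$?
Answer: $432588$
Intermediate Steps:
$z{\left(Z,O \right)} = -48 + O$ ($z{\left(Z,O \right)} = -4 + \left(O - 44\right) = -4 + \left(-44 + O\right) = -48 + O$)
$433090 + z{\left(-488,-454 \right)} = 433090 - 502 = 432588$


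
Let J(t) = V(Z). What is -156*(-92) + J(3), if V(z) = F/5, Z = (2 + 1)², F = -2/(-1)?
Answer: 71762/5 ≈ 14352.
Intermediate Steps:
F = 2 (F = -2*(-1) = 2)
Z = 9 (Z = 3² = 9)
V(z) = ⅖ (V(z) = 2/5 = 2*(⅕) = ⅖)
J(t) = ⅖
-156*(-92) + J(3) = -156*(-92) + ⅖ = 14352 + ⅖ = 71762/5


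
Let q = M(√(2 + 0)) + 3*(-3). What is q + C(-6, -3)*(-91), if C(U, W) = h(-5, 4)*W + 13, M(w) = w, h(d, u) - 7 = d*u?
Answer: -4741 + √2 ≈ -4739.6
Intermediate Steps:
h(d, u) = 7 + d*u
C(U, W) = 13 - 13*W (C(U, W) = (7 - 5*4)*W + 13 = (7 - 20)*W + 13 = -13*W + 13 = 13 - 13*W)
q = -9 + √2 (q = √(2 + 0) + 3*(-3) = √2 - 9 = -9 + √2 ≈ -7.5858)
q + C(-6, -3)*(-91) = (-9 + √2) + (13 - 13*(-3))*(-91) = (-9 + √2) + (13 + 39)*(-91) = (-9 + √2) + 52*(-91) = (-9 + √2) - 4732 = -4741 + √2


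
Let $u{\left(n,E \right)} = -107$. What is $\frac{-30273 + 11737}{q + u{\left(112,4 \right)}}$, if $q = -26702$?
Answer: $\frac{18536}{26809} \approx 0.69141$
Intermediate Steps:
$\frac{-30273 + 11737}{q + u{\left(112,4 \right)}} = \frac{-30273 + 11737}{-26702 - 107} = - \frac{18536}{-26809} = \left(-18536\right) \left(- \frac{1}{26809}\right) = \frac{18536}{26809}$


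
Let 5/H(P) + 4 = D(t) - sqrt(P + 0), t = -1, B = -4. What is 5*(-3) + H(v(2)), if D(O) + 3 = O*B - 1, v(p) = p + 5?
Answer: -155/9 + 5*sqrt(7)/9 ≈ -15.752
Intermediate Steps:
v(p) = 5 + p
D(O) = -4 - 4*O (D(O) = -3 + (O*(-4) - 1) = -3 + (-4*O - 1) = -3 + (-1 - 4*O) = -4 - 4*O)
H(P) = 5/(-4 - sqrt(P)) (H(P) = 5/(-4 + ((-4 - 4*(-1)) - sqrt(P + 0))) = 5/(-4 + ((-4 + 4) - sqrt(P))) = 5/(-4 + (0 - sqrt(P))) = 5/(-4 - sqrt(P)))
5*(-3) + H(v(2)) = 5*(-3) - 5/(4 + sqrt(5 + 2)) = -15 - 5/(4 + sqrt(7))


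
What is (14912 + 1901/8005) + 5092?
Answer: 160133921/8005 ≈ 20004.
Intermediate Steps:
(14912 + 1901/8005) + 5092 = 119372461/8005 + 5092 = 160133921/8005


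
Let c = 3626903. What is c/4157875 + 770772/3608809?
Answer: 16293573818027/15004976720875 ≈ 1.0859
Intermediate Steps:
c/4157875 + 770772/3608809 = 3626903/4157875 + 770772/3608809 = 16293573818027/15004976720875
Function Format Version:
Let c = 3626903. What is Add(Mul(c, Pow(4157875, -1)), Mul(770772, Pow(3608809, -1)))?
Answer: Rational(16293573818027, 15004976720875) ≈ 1.0859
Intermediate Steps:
Add(Mul(c, Pow(4157875, -1)), Mul(770772, Pow(3608809, -1))) = Add(Mul(3626903, Pow(4157875, -1)), Mul(770772, Pow(3608809, -1))) = Add(Mul(3626903, Rational(1, 4157875)), Mul(770772, Rational(1, 3608809))) = Add(Rational(3626903, 4157875), Rational(770772, 3608809)) = Rational(16293573818027, 15004976720875)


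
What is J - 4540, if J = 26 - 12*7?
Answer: -4598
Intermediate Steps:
J = -58 (J = 26 - 84 = -58)
J - 4540 = -58 - 4540 = -4598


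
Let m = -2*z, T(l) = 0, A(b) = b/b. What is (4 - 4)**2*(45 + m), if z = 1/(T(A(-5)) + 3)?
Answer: 0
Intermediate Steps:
A(b) = 1
z = 1/3 (z = 1/(0 + 3) = 1/3 ≈ 0.33333)
m = -2/3 (m = -2*1/3 = -2/3 ≈ -0.66667)
(4 - 4)**2*(45 + m) = (4 - 4)**2*(45 - 2/3) = 0**2*(133/3) = 0*(133/3) = 0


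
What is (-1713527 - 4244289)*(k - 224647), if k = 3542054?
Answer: -19764500503112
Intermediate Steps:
(-1713527 - 4244289)*(k - 224647) = (-1713527 - 4244289)*(3542054 - 224647) = -5957816*3317407 = -19764500503112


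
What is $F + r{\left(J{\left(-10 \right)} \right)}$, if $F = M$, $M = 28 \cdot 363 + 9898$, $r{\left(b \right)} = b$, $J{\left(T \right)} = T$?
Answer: $20052$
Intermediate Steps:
$M = 20062$ ($M = 10164 + 9898 = 20062$)
$F = 20062$
$F + r{\left(J{\left(-10 \right)} \right)} = 20062 - 10 = 20052$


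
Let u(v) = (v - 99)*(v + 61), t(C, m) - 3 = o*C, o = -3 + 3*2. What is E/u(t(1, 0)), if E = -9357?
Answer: 3119/2077 ≈ 1.5017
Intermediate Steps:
o = 3 (o = -3 + 6 = 3)
t(C, m) = 3 + 3*C
u(v) = (-99 + v)*(61 + v)
E/u(t(1, 0)) = -9357/(-6039 + (3 + 3*1)² - 38*(3 + 3*1)) = -9357/(-6039 + (3 + 3)² - 38*(3 + 3)) = -9357/(-6039 + 6² - 38*6) = -9357/(-6039 + 36 - 228) = -9357/(-6231) = -9357*(-1/6231) = 3119/2077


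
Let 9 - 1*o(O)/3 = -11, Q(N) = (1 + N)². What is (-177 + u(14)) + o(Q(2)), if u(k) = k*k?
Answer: 79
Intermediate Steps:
o(O) = 60 (o(O) = 27 - 3*(-11) = 27 + 33 = 60)
u(k) = k²
(-177 + u(14)) + o(Q(2)) = (-177 + 14²) + 60 = (-177 + 196) + 60 = 19 + 60 = 79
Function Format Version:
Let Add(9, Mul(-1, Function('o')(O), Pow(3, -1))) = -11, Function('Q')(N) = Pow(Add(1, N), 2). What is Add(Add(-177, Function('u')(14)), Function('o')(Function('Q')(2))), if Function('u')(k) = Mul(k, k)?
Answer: 79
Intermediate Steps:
Function('o')(O) = 60 (Function('o')(O) = Add(27, Mul(-3, -11)) = Add(27, 33) = 60)
Function('u')(k) = Pow(k, 2)
Add(Add(-177, Function('u')(14)), Function('o')(Function('Q')(2))) = Add(Add(-177, Pow(14, 2)), 60) = Add(Add(-177, 196), 60) = Add(19, 60) = 79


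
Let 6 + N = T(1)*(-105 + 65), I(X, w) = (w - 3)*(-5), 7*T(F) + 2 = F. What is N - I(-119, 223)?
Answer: 7698/7 ≈ 1099.7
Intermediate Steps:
T(F) = -2/7 + F/7
I(X, w) = 15 - 5*w (I(X, w) = (-3 + w)*(-5) = 15 - 5*w)
N = -2/7 (N = -6 + (-2/7 + (⅐)*1)*(-105 + 65) = -6 + (-2/7 + ⅐)*(-40) = -6 - ⅐*(-40) = -6 + 40/7 = -2/7 ≈ -0.28571)
N - I(-119, 223) = -2/7 - (15 - 5*223) = -2/7 - (15 - 1115) = -2/7 - 1*(-1100) = -2/7 + 1100 = 7698/7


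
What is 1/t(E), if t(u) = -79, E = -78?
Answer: -1/79 ≈ -0.012658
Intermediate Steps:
1/t(E) = 1/(-79) = -1/79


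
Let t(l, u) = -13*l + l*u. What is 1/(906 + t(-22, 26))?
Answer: 1/620 ≈ 0.0016129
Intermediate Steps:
1/(906 + t(-22, 26)) = 1/(906 - 22*(-13 + 26)) = 1/(906 - 22*13) = 1/(906 - 286) = 1/620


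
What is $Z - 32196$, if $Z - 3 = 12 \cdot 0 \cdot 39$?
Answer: $-32193$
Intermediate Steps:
$Z = 3$ ($Z = 3 + 12 \cdot 0 \cdot 39 = 3 + 0 \cdot 39 = 3 + 0 = 3$)
$Z - 32196 = 3 - 32196 = -32193$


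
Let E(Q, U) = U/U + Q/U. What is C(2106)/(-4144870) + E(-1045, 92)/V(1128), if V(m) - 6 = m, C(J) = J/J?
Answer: -1975082719/216212998680 ≈ -0.0091349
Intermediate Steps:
E(Q, U) = 1 + Q/U
C(J) = 1
V(m) = 6 + m
C(2106)/(-4144870) + E(-1045, 92)/V(1128) = 1/(-4144870) + ((-1045 + 92)/92)/(6 + 1128) = 1*(-1/4144870) + ((1/92)*(-953))/1134 = -1/4144870 - 953/92*1/1134 = -1/4144870 - 953/104328 = -1975082719/216212998680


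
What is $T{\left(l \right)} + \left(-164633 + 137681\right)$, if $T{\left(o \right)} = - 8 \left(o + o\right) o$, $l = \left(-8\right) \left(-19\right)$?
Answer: $-396616$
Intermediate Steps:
$l = 152$
$T{\left(o \right)} = - 16 o^{2}$ ($T{\left(o \right)} = - 8 \cdot 2 o o = - 16 o o = - 16 o^{2}$)
$T{\left(l \right)} + \left(-164633 + 137681\right) = - 16 \cdot 152^{2} + \left(-164633 + 137681\right) = \left(-16\right) 23104 - 26952 = -369664 - 26952 = -396616$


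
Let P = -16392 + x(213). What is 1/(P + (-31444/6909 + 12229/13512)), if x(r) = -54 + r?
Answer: -4445448/72179166011 ≈ -6.1589e-5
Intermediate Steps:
P = -16233 (P = -16392 + (-54 + 213) = -16392 + 159 = -16233)
1/(P + (-31444/6909 + 12229/13512)) = 1/(-16233 + (-31444/6909 + 12229/13512)) = 1/(-16233 + (-31444*1/6909 + 12229*(1/13512))) = 1/(-16233 + (-4492/987 + 12229/13512)) = 1/(-16233 - 16208627/4445448) = 1/(-72179166011/4445448) = -4445448/72179166011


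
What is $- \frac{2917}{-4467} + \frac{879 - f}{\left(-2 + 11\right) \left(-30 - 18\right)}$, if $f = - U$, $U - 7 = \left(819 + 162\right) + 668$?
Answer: $- \frac{1118189}{214416} \approx -5.215$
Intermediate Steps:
$U = 1656$ ($U = 7 + \left(\left(819 + 162\right) + 668\right) = 7 + \left(981 + 668\right) = 7 + 1649 = 1656$)
$f = -1656$ ($f = \left(-1\right) 1656 = -1656$)
$- \frac{2917}{-4467} + \frac{879 - f}{\left(-2 + 11\right) \left(-30 - 18\right)} = - \frac{2917}{-4467} + \frac{879 - -1656}{\left(-2 + 11\right) \left(-30 - 18\right)} = \left(-2917\right) \left(- \frac{1}{4467}\right) + \frac{879 + 1656}{9 \left(-48\right)} = \frac{2917}{4467} + \frac{2535}{-432} = \frac{2917}{4467} + 2535 \left(- \frac{1}{432}\right) = \frac{2917}{4467} - \frac{845}{144} = - \frac{1118189}{214416}$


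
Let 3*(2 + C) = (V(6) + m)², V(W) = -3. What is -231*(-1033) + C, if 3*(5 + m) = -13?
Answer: 6444136/27 ≈ 2.3867e+5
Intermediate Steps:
m = -28/3 (m = -5 + (⅓)*(-13) = -5 - 13/3 = -28/3 ≈ -9.3333)
C = 1315/27 (C = -2 + (-3 - 28/3)²/3 = -2 + (-37/3)²/3 = -2 + (⅓)*(1369/9) = -2 + 1369/27 = 1315/27 ≈ 48.704)
-231*(-1033) + C = -231*(-1033) + 1315/27 = 238623 + 1315/27 = 6444136/27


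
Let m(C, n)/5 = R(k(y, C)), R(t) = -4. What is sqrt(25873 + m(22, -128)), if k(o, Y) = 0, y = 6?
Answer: sqrt(25853) ≈ 160.79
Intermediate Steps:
m(C, n) = -20 (m(C, n) = 5*(-4) = -20)
sqrt(25873 + m(22, -128)) = sqrt(25873 - 20) = sqrt(25853)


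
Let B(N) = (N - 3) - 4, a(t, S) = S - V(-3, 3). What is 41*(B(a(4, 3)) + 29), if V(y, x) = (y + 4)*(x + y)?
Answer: 1025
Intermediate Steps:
V(y, x) = (4 + y)*(x + y)
a(t, S) = S (a(t, S) = S - ((-3)² + 4*3 + 4*(-3) + 3*(-3)) = S - (9 + 12 - 12 - 9) = S - 1*0 = S + 0 = S)
B(N) = -7 + N (B(N) = (-3 + N) - 4 = -7 + N)
41*(B(a(4, 3)) + 29) = 41*((-7 + 3) + 29) = 41*(-4 + 29) = 41*25 = 1025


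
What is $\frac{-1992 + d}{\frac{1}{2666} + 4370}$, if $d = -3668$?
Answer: $- \frac{15089560}{11650421} \approx -1.2952$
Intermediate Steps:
$\frac{-1992 + d}{\frac{1}{2666} + 4370} = \frac{-1992 - 3668}{\frac{1}{2666} + 4370} = - \frac{5660}{\frac{1}{2666} + 4370} = - \frac{5660}{\frac{11650421}{2666}} = \left(-5660\right) \frac{2666}{11650421} = - \frac{15089560}{11650421}$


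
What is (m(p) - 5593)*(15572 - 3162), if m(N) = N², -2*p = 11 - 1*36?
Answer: -134940135/2 ≈ -6.7470e+7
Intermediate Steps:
p = 25/2 (p = -(11 - 1*36)/2 = -(11 - 36)/2 = -½*(-25) = 25/2 ≈ 12.500)
(m(p) - 5593)*(15572 - 3162) = ((25/2)² - 5593)*(15572 - 3162) = (625/4 - 5593)*12410 = -21747/4*12410 = -134940135/2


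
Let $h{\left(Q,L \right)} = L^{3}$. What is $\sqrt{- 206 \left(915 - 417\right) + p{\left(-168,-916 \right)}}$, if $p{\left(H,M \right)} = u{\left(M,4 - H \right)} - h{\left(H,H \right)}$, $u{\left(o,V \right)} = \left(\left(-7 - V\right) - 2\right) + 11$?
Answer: $\sqrt{4638874} \approx 2153.8$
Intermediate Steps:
$u{\left(o,V \right)} = 2 - V$ ($u{\left(o,V \right)} = \left(-9 - V\right) + 11 = 2 - V$)
$p{\left(H,M \right)} = -2 + H - H^{3}$ ($p{\left(H,M \right)} = \left(2 - \left(4 - H\right)\right) - H^{3} = \left(2 + \left(-4 + H\right)\right) - H^{3} = \left(-2 + H\right) - H^{3} = -2 + H - H^{3}$)
$\sqrt{- 206 \left(915 - 417\right) + p{\left(-168,-916 \right)}} = \sqrt{- 206 \left(915 - 417\right) - -4741462} = \sqrt{\left(-206\right) 498 - -4741462} = \sqrt{-102588 - -4741462} = \sqrt{-102588 + 4741462} = \sqrt{4638874}$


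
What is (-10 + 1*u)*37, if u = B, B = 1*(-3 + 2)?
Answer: -407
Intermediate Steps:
B = -1 (B = 1*(-1) = -1)
u = -1
(-10 + 1*u)*37 = (-10 + 1*(-1))*37 = (-10 - 1)*37 = -11*37 = -407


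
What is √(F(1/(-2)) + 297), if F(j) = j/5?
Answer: √29690/10 ≈ 17.231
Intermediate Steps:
F(j) = j/5 (F(j) = j*(⅕) = j/5)
√(F(1/(-2)) + 297) = √((⅕)/(-2) + 297) = √((⅕)*(-½) + 297) = √(-⅒ + 297) = √(2969/10) = √29690/10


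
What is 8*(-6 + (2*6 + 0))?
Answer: 48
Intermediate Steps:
8*(-6 + (2*6 + 0)) = 8*(-6 + (12 + 0)) = 8*(-6 + 12) = 8*6 = 48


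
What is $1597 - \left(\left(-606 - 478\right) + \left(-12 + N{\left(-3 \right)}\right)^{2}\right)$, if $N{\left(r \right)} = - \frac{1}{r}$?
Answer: $\frac{22904}{9} \approx 2544.9$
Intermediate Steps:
$1597 - \left(\left(-606 - 478\right) + \left(-12 + N{\left(-3 \right)}\right)^{2}\right) = 1597 - \left(\left(-606 - 478\right) + \left(-12 - \frac{1}{-3}\right)^{2}\right) = 1597 - \left(-1084 + \left(-12 - - \frac{1}{3}\right)^{2}\right) = 1597 - \left(-1084 + \left(-12 + \frac{1}{3}\right)^{2}\right) = 1597 - \left(-1084 + \left(- \frac{35}{3}\right)^{2}\right) = 1597 - \left(-1084 + \frac{1225}{9}\right) = 1597 - - \frac{8531}{9} = 1597 + \frac{8531}{9} = \frac{22904}{9}$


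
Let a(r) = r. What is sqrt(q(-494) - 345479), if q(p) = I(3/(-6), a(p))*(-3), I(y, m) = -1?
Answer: 2*I*sqrt(86369) ≈ 587.77*I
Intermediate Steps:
q(p) = 3 (q(p) = -1*(-3) = 3)
sqrt(q(-494) - 345479) = sqrt(3 - 345479) = sqrt(-345476) = 2*I*sqrt(86369)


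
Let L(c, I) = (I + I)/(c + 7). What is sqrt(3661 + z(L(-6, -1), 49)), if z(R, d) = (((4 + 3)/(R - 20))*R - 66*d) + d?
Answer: 7*sqrt(1177)/11 ≈ 21.832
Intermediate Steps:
L(c, I) = 2*I/(7 + c) (L(c, I) = (2*I)/(7 + c) = 2*I/(7 + c))
z(R, d) = -65*d + 7*R/(-20 + R) (z(R, d) = ((7/(-20 + R))*R - 66*d) + d = (7*R/(-20 + R) - 66*d) + d = (-66*d + 7*R/(-20 + R)) + d = -65*d + 7*R/(-20 + R))
sqrt(3661 + z(L(-6, -1), 49)) = sqrt(3661 + (7*(2*(-1)/(7 - 6)) + 1300*49 - 65*2*(-1)/(7 - 6)*49)/(-20 + 2*(-1)/(7 - 6))) = sqrt(3661 + (7*(2*(-1)/1) + 63700 - 65*2*(-1)/1*49)/(-20 + 2*(-1)/1)) = sqrt(3661 + (7*(2*(-1)*1) + 63700 - 65*2*(-1)*1*49)/(-20 + 2*(-1)*1)) = sqrt(3661 + (7*(-2) + 63700 - 65*(-2)*49)/(-20 - 2)) = sqrt(3661 + (-14 + 63700 + 6370)/(-22)) = sqrt(3661 - 1/22*70056) = sqrt(3661 - 35028/11) = sqrt(5243/11) = 7*sqrt(1177)/11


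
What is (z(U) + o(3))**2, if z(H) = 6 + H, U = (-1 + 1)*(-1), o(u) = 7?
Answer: 169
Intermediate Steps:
U = 0 (U = 0*(-1) = 0)
(z(U) + o(3))**2 = ((6 + 0) + 7)**2 = (6 + 7)**2 = 13**2 = 169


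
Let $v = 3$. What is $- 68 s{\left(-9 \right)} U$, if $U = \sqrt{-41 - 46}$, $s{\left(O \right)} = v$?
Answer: $- 204 i \sqrt{87} \approx - 1902.8 i$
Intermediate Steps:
$s{\left(O \right)} = 3$
$U = i \sqrt{87}$ ($U = \sqrt{-87} = i \sqrt{87} \approx 9.3274 i$)
$- 68 s{\left(-9 \right)} U = \left(-68\right) 3 i \sqrt{87} = - 204 i \sqrt{87}$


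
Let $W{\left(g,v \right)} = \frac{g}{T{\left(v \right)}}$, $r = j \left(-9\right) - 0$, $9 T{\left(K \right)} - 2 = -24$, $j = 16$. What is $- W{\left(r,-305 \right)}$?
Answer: $- \frac{648}{11} \approx -58.909$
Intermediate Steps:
$T{\left(K \right)} = - \frac{22}{9}$ ($T{\left(K \right)} = \frac{2}{9} + \frac{1}{9} \left(-24\right) = \frac{2}{9} - \frac{8}{3} = - \frac{22}{9}$)
$r = -144$ ($r = 16 \left(-9\right) - 0 = -144 + 0 = -144$)
$W{\left(g,v \right)} = - \frac{9 g}{22}$ ($W{\left(g,v \right)} = \frac{g}{- \frac{22}{9}} = g \left(- \frac{9}{22}\right) = - \frac{9 g}{22}$)
$- W{\left(r,-305 \right)} = - \frac{\left(-9\right) \left(-144\right)}{22} = \left(-1\right) \frac{648}{11} = - \frac{648}{11}$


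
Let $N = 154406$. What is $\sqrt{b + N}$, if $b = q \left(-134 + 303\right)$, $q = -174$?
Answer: $250 \sqrt{2} \approx 353.55$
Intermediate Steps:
$b = -29406$ ($b = - 174 \left(-134 + 303\right) = \left(-174\right) 169 = -29406$)
$\sqrt{b + N} = \sqrt{-29406 + 154406} = \sqrt{125000} = 250 \sqrt{2}$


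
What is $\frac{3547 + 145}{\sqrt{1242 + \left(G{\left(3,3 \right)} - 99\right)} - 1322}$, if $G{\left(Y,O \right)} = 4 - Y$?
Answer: $- \frac{1220206}{436635} - \frac{1846 \sqrt{286}}{436635} \approx -2.8661$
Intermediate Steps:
$\frac{3547 + 145}{\sqrt{1242 + \left(G{\left(3,3 \right)} - 99\right)} - 1322} = \frac{3547 + 145}{\sqrt{1242 + \left(\left(4 - 3\right) - 99\right)} - 1322} = \frac{3692}{\sqrt{1242 + \left(\left(4 - 3\right) - 99\right)} - 1322} = \frac{3692}{\sqrt{1242 + \left(1 - 99\right)} - 1322} = \frac{3692}{\sqrt{1242 - 98} - 1322} = \frac{3692}{\sqrt{1144} - 1322} = \frac{3692}{2 \sqrt{286} - 1322} = \frac{3692}{-1322 + 2 \sqrt{286}}$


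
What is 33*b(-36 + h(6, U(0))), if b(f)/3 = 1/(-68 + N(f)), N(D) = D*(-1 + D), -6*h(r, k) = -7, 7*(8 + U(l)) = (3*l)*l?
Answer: 3564/42487 ≈ 0.083884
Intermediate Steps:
U(l) = -8 + 3*l**2/7 (U(l) = -8 + ((3*l)*l)/7 = -8 + (3*l**2)/7 = -8 + 3*l**2/7)
h(r, k) = 7/6 (h(r, k) = -1/6*(-7) = 7/6)
b(f) = 3/(-68 + f*(-1 + f))
33*b(-36 + h(6, U(0))) = 33*(3/(-68 + (-36 + 7/6)*(-1 + (-36 + 7/6)))) = 33*(3/(-68 - 209*(-1 - 209/6)/6)) = 33*(3/(-68 - 209/6*(-215/6))) = 33*(3/(-68 + 44935/36)) = 33*(3/(42487/36)) = 33*(3*(36/42487)) = 33*(108/42487) = 3564/42487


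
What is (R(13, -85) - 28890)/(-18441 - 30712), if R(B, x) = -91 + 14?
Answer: 28967/49153 ≈ 0.58932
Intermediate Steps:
R(B, x) = -77
(R(13, -85) - 28890)/(-18441 - 30712) = (-77 - 28890)/(-18441 - 30712) = -28967/(-49153) = -28967*(-1/49153) = 28967/49153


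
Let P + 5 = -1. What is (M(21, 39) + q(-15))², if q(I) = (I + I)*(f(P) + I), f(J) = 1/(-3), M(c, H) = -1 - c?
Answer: 191844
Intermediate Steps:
P = -6 (P = -5 - 1 = -6)
f(J) = -⅓
q(I) = 2*I*(-⅓ + I) (q(I) = (I + I)*(-⅓ + I) = (2*I)*(-⅓ + I) = 2*I*(-⅓ + I))
(M(21, 39) + q(-15))² = ((-1 - 1*21) + (⅔)*(-15)*(-1 + 3*(-15)))² = ((-1 - 21) + (⅔)*(-15)*(-1 - 45))² = (-22 + (⅔)*(-15)*(-46))² = (-22 + 460)² = 438² = 191844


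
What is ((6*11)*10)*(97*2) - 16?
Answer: 128024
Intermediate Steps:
((6*11)*10)*(97*2) - 16 = (66*10)*194 - 16 = 660*194 - 16 = 128040 - 16 = 128024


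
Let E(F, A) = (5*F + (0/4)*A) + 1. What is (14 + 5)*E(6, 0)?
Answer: 589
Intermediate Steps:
E(F, A) = 1 + 5*F (E(F, A) = (5*F + (0*(1/4))*A) + 1 = (5*F + 0*A) + 1 = (5*F + 0) + 1 = 5*F + 1 = 1 + 5*F)
(14 + 5)*E(6, 0) = (14 + 5)*(1 + 5*6) = 19*(1 + 30) = 19*31 = 589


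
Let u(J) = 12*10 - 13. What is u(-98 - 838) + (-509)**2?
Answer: 259188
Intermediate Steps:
u(J) = 107 (u(J) = 120 - 13 = 107)
u(-98 - 838) + (-509)**2 = 107 + (-509)**2 = 107 + 259081 = 259188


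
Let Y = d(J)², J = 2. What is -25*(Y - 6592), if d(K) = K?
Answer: 164700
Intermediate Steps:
Y = 4 (Y = 2² = 4)
-25*(Y - 6592) = -25*(4 - 6592) = -25*(-6588) = 164700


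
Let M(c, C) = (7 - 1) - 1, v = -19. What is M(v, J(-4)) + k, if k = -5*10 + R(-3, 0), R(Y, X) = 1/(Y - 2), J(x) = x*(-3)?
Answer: -226/5 ≈ -45.200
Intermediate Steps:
J(x) = -3*x
M(c, C) = 5 (M(c, C) = 6 - 1 = 5)
R(Y, X) = 1/(-2 + Y)
k = -251/5 (k = -5*10 + 1/(-2 - 3) = -50 + 1/(-5) = -50 - ⅕ = -251/5 ≈ -50.200)
M(v, J(-4)) + k = 5 - 251/5 = -226/5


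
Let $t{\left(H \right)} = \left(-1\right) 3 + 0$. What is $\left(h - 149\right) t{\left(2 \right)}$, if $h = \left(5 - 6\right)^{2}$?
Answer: $444$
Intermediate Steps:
$t{\left(H \right)} = -3$ ($t{\left(H \right)} = -3 + 0 = -3$)
$h = 1$ ($h = \left(-1\right)^{2} = 1$)
$\left(h - 149\right) t{\left(2 \right)} = \left(1 - 149\right) \left(-3\right) = \left(-148\right) \left(-3\right) = 444$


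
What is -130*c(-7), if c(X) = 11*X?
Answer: 10010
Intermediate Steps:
-130*c(-7) = -1430*(-7) = -130*(-77) = 10010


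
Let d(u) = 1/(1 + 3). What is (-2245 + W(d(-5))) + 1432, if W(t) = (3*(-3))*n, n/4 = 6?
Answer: -1029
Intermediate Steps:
d(u) = 1/4
n = 24 (n = 4*6 = 24)
W(t) = -216 (W(t) = (3*(-3))*24 = -9*24 = -216)
(-2245 + W(d(-5))) + 1432 = (-2245 - 216) + 1432 = -2461 + 1432 = -1029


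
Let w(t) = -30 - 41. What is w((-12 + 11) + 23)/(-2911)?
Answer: 1/41 ≈ 0.024390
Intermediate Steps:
w(t) = -71
w((-12 + 11) + 23)/(-2911) = -71/(-2911) = -71*(-1/2911) = 1/41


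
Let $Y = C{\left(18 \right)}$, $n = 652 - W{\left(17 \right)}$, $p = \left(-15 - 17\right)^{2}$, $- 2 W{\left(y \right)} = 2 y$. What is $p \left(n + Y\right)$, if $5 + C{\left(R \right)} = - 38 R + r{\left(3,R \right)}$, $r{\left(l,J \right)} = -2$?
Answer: $-22528$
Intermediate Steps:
$W{\left(y \right)} = - y$ ($W{\left(y \right)} = - \frac{2 y}{2} = - y$)
$p = 1024$ ($p = \left(-32\right)^{2} = 1024$)
$n = 669$ ($n = 652 - \left(-1\right) 17 = 652 - -17 = 652 + 17 = 669$)
$C{\left(R \right)} = -7 - 38 R$ ($C{\left(R \right)} = -5 - \left(2 + 38 R\right) = -7 - 38 R$)
$Y = -691$ ($Y = -7 - 684 = -691$)
$p \left(n + Y\right) = 1024 \left(669 - 691\right) = 1024 \left(-22\right) = -22528$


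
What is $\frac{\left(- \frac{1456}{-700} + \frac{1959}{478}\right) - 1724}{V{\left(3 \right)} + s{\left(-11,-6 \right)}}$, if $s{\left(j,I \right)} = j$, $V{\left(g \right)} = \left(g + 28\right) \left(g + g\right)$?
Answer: $- \frac{2932567}{298750} \approx -9.8161$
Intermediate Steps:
$V{\left(g \right)} = 2 g \left(28 + g\right)$ ($V{\left(g \right)} = \left(28 + g\right) 2 g = 2 g \left(28 + g\right)$)
$\frac{\left(- \frac{1456}{-700} + \frac{1959}{478}\right) - 1724}{V{\left(3 \right)} + s{\left(-11,-6 \right)}} = \frac{\left(- \frac{1456}{-700} + \frac{1959}{478}\right) - 1724}{2 \cdot 3 \left(28 + 3\right) - 11} = \frac{\left(\left(-1456\right) \left(- \frac{1}{700}\right) + 1959 \cdot \frac{1}{478}\right) - 1724}{2 \cdot 3 \cdot 31 - 11} = \frac{\left(\frac{52}{25} + \frac{1959}{478}\right) - 1724}{186 - 11} = \frac{\frac{73831}{11950} - 1724}{175} = \left(- \frac{20527969}{11950}\right) \frac{1}{175} = - \frac{2932567}{298750}$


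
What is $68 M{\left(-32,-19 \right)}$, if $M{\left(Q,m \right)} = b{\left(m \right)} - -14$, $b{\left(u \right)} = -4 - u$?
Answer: $1972$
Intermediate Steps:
$M{\left(Q,m \right)} = 10 - m$ ($M{\left(Q,m \right)} = \left(-4 - m\right) - -14 = \left(-4 - m\right) + 14 = 10 - m$)
$68 M{\left(-32,-19 \right)} = 68 \left(10 - -19\right) = 68 \left(10 + 19\right) = 68 \cdot 29 = 1972$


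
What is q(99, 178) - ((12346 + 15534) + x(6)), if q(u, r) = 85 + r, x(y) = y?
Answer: -27623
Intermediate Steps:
q(99, 178) - ((12346 + 15534) + x(6)) = (85 + 178) - ((12346 + 15534) + 6) = 263 - (27880 + 6) = 263 - 1*27886 = 263 - 27886 = -27623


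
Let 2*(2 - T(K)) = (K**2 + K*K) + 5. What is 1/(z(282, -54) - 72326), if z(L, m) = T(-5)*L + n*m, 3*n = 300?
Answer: -1/84917 ≈ -1.1776e-5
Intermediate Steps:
n = 100 (n = (1/3)*300 = 100)
T(K) = -1/2 - K**2 (T(K) = 2 - ((K**2 + K*K) + 5)/2 = 2 - ((K**2 + K**2) + 5)/2 = 2 - (2*K**2 + 5)/2 = 2 - (5 + 2*K**2)/2 = 2 + (-5/2 - K**2) = -1/2 - K**2)
z(L, m) = 100*m - 51*L/2 (z(L, m) = (-1/2 - 1*(-5)**2)*L + 100*m = (-1/2 - 1*25)*L + 100*m = (-1/2 - 25)*L + 100*m = -51*L/2 + 100*m = 100*m - 51*L/2)
1/(z(282, -54) - 72326) = 1/((100*(-54) - 51/2*282) - 72326) = 1/((-5400 - 7191) - 72326) = 1/(-12591 - 72326) = 1/(-84917) = -1/84917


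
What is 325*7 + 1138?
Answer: 3413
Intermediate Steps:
325*7 + 1138 = 2275 + 1138 = 3413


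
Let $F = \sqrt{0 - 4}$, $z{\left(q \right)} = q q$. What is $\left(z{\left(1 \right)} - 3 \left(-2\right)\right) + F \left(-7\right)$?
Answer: $7 - 14 i \approx 7.0 - 14.0 i$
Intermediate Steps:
$z{\left(q \right)} = q^{2}$
$F = 2 i$ ($F = \sqrt{-4} = 2 i \approx 2.0 i$)
$\left(z{\left(1 \right)} - 3 \left(-2\right)\right) + F \left(-7\right) = \left(1^{2} - 3 \left(-2\right)\right) + 2 i \left(-7\right) = \left(1 - -6\right) - 14 i = \left(1 + 6\right) - 14 i = 7 - 14 i$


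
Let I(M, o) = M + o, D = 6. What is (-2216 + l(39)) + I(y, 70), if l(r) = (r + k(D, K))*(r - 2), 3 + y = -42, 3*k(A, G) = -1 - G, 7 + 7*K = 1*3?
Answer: -5273/7 ≈ -753.29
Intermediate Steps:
K = -4/7 (K = -1 + (1*3)/7 = -1 + (⅐)*3 = -1 + 3/7 = -4/7 ≈ -0.57143)
k(A, G) = -⅓ - G/3 (k(A, G) = (-1 - G)/3 = -⅓ - G/3)
y = -45 (y = -3 - 42 = -45)
l(r) = (-2 + r)*(-⅐ + r) (l(r) = (r + (-⅓ - ⅓*(-4/7)))*(r - 2) = (r + (-⅓ + 4/21))*(-2 + r) = (r - ⅐)*(-2 + r) = (-⅐ + r)*(-2 + r) = (-2 + r)*(-⅐ + r))
(-2216 + l(39)) + I(y, 70) = (-2216 + (2/7 + 39² - 15/7*39)) + (-45 + 70) = (-2216 + (2/7 + 1521 - 585/7)) + 25 = (-2216 + 10064/7) + 25 = -5448/7 + 25 = -5273/7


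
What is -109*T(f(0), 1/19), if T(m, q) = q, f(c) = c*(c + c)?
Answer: -109/19 ≈ -5.7368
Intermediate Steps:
f(c) = 2*c² (f(c) = c*(2*c) = 2*c²)
-109*T(f(0), 1/19) = -109/19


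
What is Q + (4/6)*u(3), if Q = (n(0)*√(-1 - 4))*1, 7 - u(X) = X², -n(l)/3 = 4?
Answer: -4/3 - 12*I*√5 ≈ -1.3333 - 26.833*I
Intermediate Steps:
n(l) = -12 (n(l) = -3*4 = -12)
u(X) = 7 - X²
Q = -12*I*√5 (Q = -12*√(-1 - 4)*1 = -12*I*√5*1 = -12*I*√5 ≈ -26.833*I)
Q + (4/6)*u(3) = -12*I*√5 + (4/6)*(7 - 1*3²) = -12*I*√5 + (4*(⅙))*(7 - 1*9) = -12*I*√5 + 2*(7 - 9)/3 = -12*I*√5 + (⅔)*(-2) = -12*I*√5 - 4/3 = -4/3 - 12*I*√5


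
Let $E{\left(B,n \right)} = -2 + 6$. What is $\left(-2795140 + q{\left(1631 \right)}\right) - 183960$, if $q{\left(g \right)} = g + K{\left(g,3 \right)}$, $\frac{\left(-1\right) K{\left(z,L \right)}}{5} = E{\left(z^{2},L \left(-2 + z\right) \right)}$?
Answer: $-2977489$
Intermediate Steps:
$E{\left(B,n \right)} = 4$
$K{\left(z,L \right)} = -20$ ($K{\left(z,L \right)} = \left(-5\right) 4 = -20$)
$q{\left(g \right)} = -20 + g$ ($q{\left(g \right)} = g - 20 = -20 + g$)
$\left(-2795140 + q{\left(1631 \right)}\right) - 183960 = \left(-2795140 + \left(-20 + 1631\right)\right) - 183960 = \left(-2795140 + 1611\right) - 183960 = -2793529 - 183960 = -2977489$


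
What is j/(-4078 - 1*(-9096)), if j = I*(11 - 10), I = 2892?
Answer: 1446/2509 ≈ 0.57633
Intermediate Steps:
j = 2892 (j = 2892*(11 - 10) = 2892*1 = 2892)
j/(-4078 - 1*(-9096)) = 2892/(-4078 - 1*(-9096)) = 2892/(-4078 + 9096) = 2892/5018 = 2892*(1/5018) = 1446/2509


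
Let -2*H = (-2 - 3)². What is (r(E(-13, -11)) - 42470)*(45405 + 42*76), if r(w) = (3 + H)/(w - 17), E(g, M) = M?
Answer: -115578293697/56 ≈ -2.0639e+9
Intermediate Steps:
H = -25/2 (H = -(-2 - 3)²/2 = -½*(-5)² = -½*25 = -25/2 ≈ -12.500)
r(w) = -19/(2*(-17 + w)) (r(w) = (3 - 25/2)/(w - 17) = -19/(2*(-17 + w)))
(r(E(-13, -11)) - 42470)*(45405 + 42*76) = (-19/(-34 + 2*(-11)) - 42470)*(45405 + 42*76) = (-19/(-34 - 22) - 42470)*(45405 + 3192) = (-19/(-56) - 42470)*48597 = (-19*(-1/56) - 42470)*48597 = (19/56 - 42470)*48597 = -2378301/56*48597 = -115578293697/56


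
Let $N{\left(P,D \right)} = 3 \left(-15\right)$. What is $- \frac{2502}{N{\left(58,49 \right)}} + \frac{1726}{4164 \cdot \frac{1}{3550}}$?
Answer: $\frac{7948523}{5205} \approx 1527.1$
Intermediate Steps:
$N{\left(P,D \right)} = -45$
$- \frac{2502}{N{\left(58,49 \right)}} + \frac{1726}{4164 \cdot \frac{1}{3550}} = - \frac{2502}{-45} + \frac{1726}{4164 \cdot \frac{1}{3550}} = \left(-2502\right) \left(- \frac{1}{45}\right) + \frac{1726}{4164 \cdot \frac{1}{3550}} = \frac{278}{5} + \frac{1726}{\frac{2082}{1775}} = \frac{278}{5} + 1726 \cdot \frac{1775}{2082} = \frac{278}{5} + \frac{1531825}{1041} = \frac{7948523}{5205}$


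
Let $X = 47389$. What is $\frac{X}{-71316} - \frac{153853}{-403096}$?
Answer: $- \frac{2032533949}{7186798584} \approx -0.28281$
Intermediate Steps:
$\frac{X}{-71316} - \frac{153853}{-403096} = \frac{47389}{-71316} - \frac{153853}{-403096} = 47389 \left(- \frac{1}{71316}\right) - - \frac{153853}{403096} = - \frac{47389}{71316} + \frac{153853}{403096} = - \frac{2032533949}{7186798584}$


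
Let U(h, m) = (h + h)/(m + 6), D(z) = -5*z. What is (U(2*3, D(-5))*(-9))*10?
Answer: -1080/31 ≈ -34.839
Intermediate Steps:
U(h, m) = 2*h/(6 + m) (U(h, m) = (2*h)/(6 + m) = 2*h/(6 + m))
(U(2*3, D(-5))*(-9))*10 = ((2*(2*3)/(6 - 5*(-5)))*(-9))*10 = ((2*6/(6 + 25))*(-9))*10 = ((2*6/31)*(-9))*10 = ((2*6*(1/31))*(-9))*10 = ((12/31)*(-9))*10 = -108/31*10 = -1080/31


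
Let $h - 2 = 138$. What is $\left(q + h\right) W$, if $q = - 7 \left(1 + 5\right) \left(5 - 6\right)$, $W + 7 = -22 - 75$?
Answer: $-18928$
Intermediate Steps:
$h = 140$ ($h = 2 + 138 = 140$)
$W = -104$ ($W = -7 - 97 = -104$)
$q = 42$ ($q = - 7 \cdot 6 \left(-1\right) = \left(-7\right) \left(-6\right) = 42$)
$\left(q + h\right) W = \left(42 + 140\right) \left(-104\right) = 182 \left(-104\right) = -18928$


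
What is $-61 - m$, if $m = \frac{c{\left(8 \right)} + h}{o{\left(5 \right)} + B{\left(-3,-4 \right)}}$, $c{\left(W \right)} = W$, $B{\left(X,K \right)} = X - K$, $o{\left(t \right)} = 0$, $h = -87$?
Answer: $18$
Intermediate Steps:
$m = -79$ ($m = \frac{8 - 87}{0 - -1} = - \frac{79}{0 + \left(-3 + 4\right)} = - \frac{79}{0 + 1} = - \frac{79}{1} = \left(-79\right) 1 = -79$)
$-61 - m = -61 - -79 = -61 + 79 = 18$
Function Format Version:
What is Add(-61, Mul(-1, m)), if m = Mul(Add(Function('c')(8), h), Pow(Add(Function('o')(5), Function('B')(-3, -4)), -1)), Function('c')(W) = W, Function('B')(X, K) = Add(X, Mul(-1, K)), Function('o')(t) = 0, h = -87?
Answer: 18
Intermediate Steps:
m = -79 (m = Mul(Add(8, -87), Pow(Add(0, Add(-3, Mul(-1, -4))), -1)) = Mul(-79, Pow(Add(0, Add(-3, 4)), -1)) = Mul(-79, Pow(Add(0, 1), -1)) = Mul(-79, Pow(1, -1)) = Mul(-79, 1) = -79)
Add(-61, Mul(-1, m)) = Add(-61, Mul(-1, -79)) = Add(-61, 79) = 18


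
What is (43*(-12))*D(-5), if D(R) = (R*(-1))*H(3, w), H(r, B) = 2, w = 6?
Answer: -5160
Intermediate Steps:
D(R) = -2*R (D(R) = (R*(-1))*2 = -R*2 = -2*R)
(43*(-12))*D(-5) = (43*(-12))*(-2*(-5)) = -516*10 = -5160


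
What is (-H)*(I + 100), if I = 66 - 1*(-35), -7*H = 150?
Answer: 30150/7 ≈ 4307.1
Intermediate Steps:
H = -150/7 (H = -⅐*150 = -150/7 ≈ -21.429)
I = 101 (I = 66 + 35 = 101)
(-H)*(I + 100) = (-1*(-150/7))*(101 + 100) = (150/7)*201 = 30150/7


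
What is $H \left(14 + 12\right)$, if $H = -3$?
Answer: $-78$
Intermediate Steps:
$H \left(14 + 12\right) = - 3 \left(14 + 12\right) = \left(-3\right) 26 = -78$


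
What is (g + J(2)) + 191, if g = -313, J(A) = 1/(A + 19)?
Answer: -2561/21 ≈ -121.95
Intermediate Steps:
J(A) = 1/(19 + A)
(g + J(2)) + 191 = (-313 + 1/(19 + 2)) + 191 = (-313 + 1/21) + 191 = -6572/21 + 191 = -2561/21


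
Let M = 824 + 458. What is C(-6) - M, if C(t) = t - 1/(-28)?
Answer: -36063/28 ≈ -1288.0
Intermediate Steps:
M = 1282
C(t) = 1/28 + t (C(t) = t - 1*(-1/28) = t + 1/28 = 1/28 + t)
C(-6) - M = (1/28 - 6) - 1*1282 = -167/28 - 1282 = -36063/28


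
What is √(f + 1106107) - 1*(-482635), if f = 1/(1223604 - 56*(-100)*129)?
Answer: 482635 + √1047187878976354929/973002 ≈ 4.8369e+5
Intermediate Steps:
f = 1/1946004 (f = 1/(1223604 + 5600*129) = 1/(1223604 + 722400) = 1/1946004 ≈ 5.1387e-7)
√(f + 1106107) - 1*(-482635) = √(1/1946004 + 1106107) - 1*(-482635) = √(2152488646429/1946004) + 482635 = √1047187878976354929/973002 + 482635 = 482635 + √1047187878976354929/973002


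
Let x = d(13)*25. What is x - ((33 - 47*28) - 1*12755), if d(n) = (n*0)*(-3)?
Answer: 14038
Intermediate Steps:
d(n) = 0 (d(n) = 0*(-3) = 0)
x = 0 (x = 0*25 = 0)
x - ((33 - 47*28) - 1*12755) = 0 - ((33 - 47*28) - 1*12755) = 0 - ((33 - 1316) - 12755) = 0 - (-1283 - 12755) = 0 - 1*(-14038) = 0 + 14038 = 14038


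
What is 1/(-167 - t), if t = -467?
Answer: 1/300 ≈ 0.0033333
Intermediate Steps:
1/(-167 - t) = 1/(-167 - 1*(-467)) = 1/(-167 + 467) = 1/300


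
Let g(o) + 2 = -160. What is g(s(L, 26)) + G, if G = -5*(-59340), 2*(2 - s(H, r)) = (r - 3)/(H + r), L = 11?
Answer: 296538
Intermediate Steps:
s(H, r) = 2 - (-3 + r)/(2*(H + r)) (s(H, r) = 2 - (r - 3)/(2*(H + r)) = 2 - (-3 + r)/(2*(H + r)))
G = 296700
g(o) = -162 (g(o) = -2 - 160 = -162)
g(s(L, 26)) + G = -162 + 296700 = 296538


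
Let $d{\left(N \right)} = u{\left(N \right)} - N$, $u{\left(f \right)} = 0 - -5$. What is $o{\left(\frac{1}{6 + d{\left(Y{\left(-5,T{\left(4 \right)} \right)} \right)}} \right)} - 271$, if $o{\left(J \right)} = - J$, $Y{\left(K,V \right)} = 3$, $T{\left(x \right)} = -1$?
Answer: $- \frac{2169}{8} \approx -271.13$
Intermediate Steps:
$u{\left(f \right)} = 5$ ($u{\left(f \right)} = 0 + 5 = 5$)
$d{\left(N \right)} = 5 - N$
$o{\left(\frac{1}{6 + d{\left(Y{\left(-5,T{\left(4 \right)} \right)} \right)}} \right)} - 271 = - \frac{1}{6 + \left(5 - 3\right)} - 271 = - \frac{1}{6 + 2} - 271 = - \frac{1}{8} - 271 = - \frac{2169}{8}$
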